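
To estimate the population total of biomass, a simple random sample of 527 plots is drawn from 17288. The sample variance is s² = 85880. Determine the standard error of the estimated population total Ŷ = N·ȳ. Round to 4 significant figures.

Var(Ŷ) = N²·Var(ȳ) = N²·(1 − n/N)·s²/n.
f = 527/17288 = 0.03048357; Var(ȳ) = 0.96951643·85880/527 = 157.99254.
Var(Ŷ) = 17288² · 157.99254 = 4.7220012 × 10^10.
SE(Ŷ) = √(4.7220012 × 10^10) = 217300.

217300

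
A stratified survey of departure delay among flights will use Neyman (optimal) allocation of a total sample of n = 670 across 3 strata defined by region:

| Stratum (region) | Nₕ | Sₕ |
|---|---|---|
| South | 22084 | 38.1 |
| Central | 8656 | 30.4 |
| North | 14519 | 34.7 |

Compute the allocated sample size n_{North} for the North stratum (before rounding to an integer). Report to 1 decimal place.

Neyman allocation: nₕ = n·NₕSₕ / Σⱼ NⱼSⱼ.
Σ NⱼSⱼ = 22084·38.1 + 8656·30.4 + 14519·34.7 = 1.6083521 × 10^6.
n_{North} = 670·14519·34.7 / (1.6083521 × 10^6) = 209.9.

209.9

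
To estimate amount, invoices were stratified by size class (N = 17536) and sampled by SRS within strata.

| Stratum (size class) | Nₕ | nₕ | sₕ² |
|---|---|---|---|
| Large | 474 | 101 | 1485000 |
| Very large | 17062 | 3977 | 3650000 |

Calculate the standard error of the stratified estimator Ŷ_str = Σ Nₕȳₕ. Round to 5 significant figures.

455520

Var(Ŷ_str) = Σₕ Nₕ²(1 − fₕ)sₕ²/nₕ.
Large: 474²·(1 − 101/474)·1485000/101 = 2.5995146 × 10^9.
Very large: 17062²·(1 − 3977/17062)·3650000/3977 = 2.0489952 × 10^11.
Sum = 2.0749903 × 10^11.
SE = √(2.0749903 × 10^11) = 455520.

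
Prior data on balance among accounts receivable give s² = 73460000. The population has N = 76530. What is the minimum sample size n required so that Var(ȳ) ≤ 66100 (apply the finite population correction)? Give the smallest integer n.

1096

Without fpc, n₀ = s²/D = 73460000/66100 = 1111.3464.
With fpc, (1 − n/N)·s²/n ≤ D requires n ≥ n₀/(1 + n₀/N) = 1111.3464/(1 + 1111.3464/76530) = 1095.4388.
Rounding up, n = 1096.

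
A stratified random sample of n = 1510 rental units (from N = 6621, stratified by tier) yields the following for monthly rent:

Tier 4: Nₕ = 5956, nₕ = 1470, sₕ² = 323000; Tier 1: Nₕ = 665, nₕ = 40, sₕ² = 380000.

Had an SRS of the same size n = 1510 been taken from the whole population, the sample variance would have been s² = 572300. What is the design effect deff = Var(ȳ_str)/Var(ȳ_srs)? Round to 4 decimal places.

Var(ȳ_str) = Σ Wₕ²(1−fₕ)sₕ²/nₕ with Wₕ = Nₕ/6621:
  Tier 4: (5956/6621)²·(1−1470/5956)·323000/1470 = 133.92201
  Tier 1: (665/6621)²·(1−40/665)·380000/40 = 90.069571
  → Var(ȳ_str) = 223.99158.
Var(ȳ_srs) = (1 − 1510/6621)·572300/1510 = 292.56953.
deff = 223.99158 / 292.56953 = 0.7656.

0.7656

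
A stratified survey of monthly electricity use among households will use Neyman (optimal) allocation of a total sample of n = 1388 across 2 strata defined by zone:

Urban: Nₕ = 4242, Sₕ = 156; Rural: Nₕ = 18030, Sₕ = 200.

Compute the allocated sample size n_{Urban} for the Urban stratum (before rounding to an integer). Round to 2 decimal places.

215.22

Neyman allocation: nₕ = n·NₕSₕ / Σⱼ NⱼSⱼ.
Σ NⱼSⱼ = 4242·156 + 18030·200 = 4.267752 × 10^6.
n_{Urban} = 1388·4242·156 / (4.267752 × 10^6) = 215.22.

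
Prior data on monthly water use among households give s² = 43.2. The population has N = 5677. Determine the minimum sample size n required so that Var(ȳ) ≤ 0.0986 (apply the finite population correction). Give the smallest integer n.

Without fpc, n₀ = s²/D = 43.2/0.0986 = 438.1339.
With fpc, (1 − n/N)·s²/n ≤ D requires n ≥ n₀/(1 + n₀/N) = 438.1339/(1 + 438.1339/5677) = 406.7427.
Rounding up, n = 407.

407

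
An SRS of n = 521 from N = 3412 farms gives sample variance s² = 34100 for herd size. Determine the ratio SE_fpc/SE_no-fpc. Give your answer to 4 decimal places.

f = n/N = 521/3412 = 0.15269637.
SE_no-fpc = √(s²/n) = 8.0901827; SE_fpc = √((1−f)s²/n) = 7.4469401.
Ratio = √(1−f) = 0.92049097.

0.9205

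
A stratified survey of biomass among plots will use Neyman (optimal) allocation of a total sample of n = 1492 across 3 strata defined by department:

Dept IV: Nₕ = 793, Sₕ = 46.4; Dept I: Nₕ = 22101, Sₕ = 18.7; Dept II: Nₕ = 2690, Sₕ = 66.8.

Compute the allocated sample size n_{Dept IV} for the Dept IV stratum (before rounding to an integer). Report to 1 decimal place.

87.2

Neyman allocation: nₕ = n·NₕSₕ / Σⱼ NⱼSⱼ.
Σ NⱼSⱼ = 793·46.4 + 22101·18.7 + 2690·66.8 = 629775.9.
n_{Dept IV} = 1492·793·46.4 / 629775.9 = 87.2.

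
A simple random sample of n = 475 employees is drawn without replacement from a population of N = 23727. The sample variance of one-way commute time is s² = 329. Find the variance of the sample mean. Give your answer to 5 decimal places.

Under SRS without replacement, Var(ȳ) = (1 − f)·s²/n with f = n/N = 475/23727 = 0.02001939.
Var(ȳ) = (1 − 0.02001939)·329/475 = 0.97998061·0.69263158 = 0.67876552.

0.67877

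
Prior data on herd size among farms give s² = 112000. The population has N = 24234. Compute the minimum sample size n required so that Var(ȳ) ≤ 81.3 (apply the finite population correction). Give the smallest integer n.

Without fpc, n₀ = s²/D = 112000/81.3 = 1377.6138.
With fpc, (1 − n/N)·s²/n ≤ D requires n ≥ n₀/(1 + n₀/N) = 1377.6138/(1 + 1377.6138/24234) = 1303.5138.
Rounding up, n = 1304.

1304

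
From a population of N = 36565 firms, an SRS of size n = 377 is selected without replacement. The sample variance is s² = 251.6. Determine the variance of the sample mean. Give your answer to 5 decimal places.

0.66049

Under SRS without replacement, Var(ȳ) = (1 − f)·s²/n with f = n/N = 377/36565 = 0.01031041.
Var(ȳ) = (1 − 0.01031041)·251.6/377 = 0.98968959·0.66737401 = 0.66049311.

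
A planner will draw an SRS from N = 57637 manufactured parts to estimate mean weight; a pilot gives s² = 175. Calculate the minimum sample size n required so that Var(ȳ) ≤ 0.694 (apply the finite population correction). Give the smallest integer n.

252

Without fpc, n₀ = s²/D = 175/0.694 = 252.1614.
With fpc, (1 − n/N)·s²/n ≤ D requires n ≥ n₀/(1 + n₀/N) = 252.1614/(1 + 252.1614/57637) = 251.0630.
Rounding up, n = 252.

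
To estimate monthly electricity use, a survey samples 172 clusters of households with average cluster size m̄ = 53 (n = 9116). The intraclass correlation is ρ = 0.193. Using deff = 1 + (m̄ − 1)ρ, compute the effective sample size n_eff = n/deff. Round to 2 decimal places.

deff = 1 + (53 − 1)·0.193 = 1 + 10.036 = 11.036.
n_eff = 9116 / 11.036 = 826.02.

826.02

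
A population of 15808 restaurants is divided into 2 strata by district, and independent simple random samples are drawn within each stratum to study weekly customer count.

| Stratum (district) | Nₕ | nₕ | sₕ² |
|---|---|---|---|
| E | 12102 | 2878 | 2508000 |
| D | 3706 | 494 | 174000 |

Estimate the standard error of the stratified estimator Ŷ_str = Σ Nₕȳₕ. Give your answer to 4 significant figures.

Var(Ŷ_str) = Σₕ Nₕ²(1 − fₕ)sₕ²/nₕ.
E: 12102²·(1 − 2878/12102)·2508000/2878 = 9.7277676 × 10^10.
D: 3706²·(1 − 494/3706)·174000/494 = 4.1927914 × 10^9.
Sum = 1.0147047 × 10^11.
SE = √(1.0147047 × 10^11) = 318500.

318500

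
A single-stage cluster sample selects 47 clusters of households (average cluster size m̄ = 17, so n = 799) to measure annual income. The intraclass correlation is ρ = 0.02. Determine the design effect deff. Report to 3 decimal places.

1.320

deff = 1 + (17 − 1)·0.02 = 1 + 0.32 = 1.32.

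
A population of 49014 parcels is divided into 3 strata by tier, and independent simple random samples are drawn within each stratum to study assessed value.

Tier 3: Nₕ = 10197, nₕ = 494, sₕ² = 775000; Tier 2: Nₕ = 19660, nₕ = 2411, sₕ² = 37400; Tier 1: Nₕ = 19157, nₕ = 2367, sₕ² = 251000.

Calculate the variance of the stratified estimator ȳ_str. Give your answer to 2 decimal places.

81.00

Var(ȳ_str) = Σₕ Wₕ²(1 − fₕ)sₕ²/nₕ with Wₕ = Nₕ/N, N = 49014.
Tier 3: Wₕ = 0.20804260; term = 0.20804260²·(1 − 0.04844562)·775000/494 = 64.611959.
Tier 2: Wₕ = 0.40110989; term = 0.40110989²·(1 − 0.12263479)·37400/2411 = 2.1896845.
Tier 1: Wₕ = 0.39084751; term = 0.39084751²·(1 − 0.12355797)·251000/2367 = 14.197549.
Sum = 80.999193.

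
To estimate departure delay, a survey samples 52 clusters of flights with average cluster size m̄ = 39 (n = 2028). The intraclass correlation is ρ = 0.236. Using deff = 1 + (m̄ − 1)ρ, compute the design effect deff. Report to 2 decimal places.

9.97

deff = 1 + (39 − 1)·0.236 = 1 + 8.968 = 9.968.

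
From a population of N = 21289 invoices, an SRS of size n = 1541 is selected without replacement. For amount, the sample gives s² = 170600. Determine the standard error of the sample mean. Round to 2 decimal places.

10.13

Under SRS without replacement, Var(ȳ) = (1 − f)·s²/n with f = n/N = 1541/21289 = 0.07238480.
Var(ȳ) = (1 − 0.07238480)·170600/1541 = 0.92761520·110.70733 = 102.6938.
SE(ȳ) = √(102.6938) = 10.13.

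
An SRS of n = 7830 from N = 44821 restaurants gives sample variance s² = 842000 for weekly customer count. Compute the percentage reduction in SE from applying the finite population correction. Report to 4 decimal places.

9.1537

f = n/N = 7830/44821 = 0.17469490.
SE_no-fpc = √(s²/n) = 10.369914; SE_fpc = √((1−f)s²/n) = 9.4206839.
Ratio = √(1−f) = 0.90846304. Reduction = 100·(1 − 0.90846304) = 9.1537%.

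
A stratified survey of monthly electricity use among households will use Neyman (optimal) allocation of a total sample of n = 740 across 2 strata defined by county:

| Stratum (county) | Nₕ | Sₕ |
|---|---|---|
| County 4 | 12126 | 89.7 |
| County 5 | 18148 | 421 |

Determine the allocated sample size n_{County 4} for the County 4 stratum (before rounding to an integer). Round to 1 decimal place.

92.2

Neyman allocation: nₕ = n·NₕSₕ / Σⱼ NⱼSⱼ.
Σ NⱼSⱼ = 12126·89.7 + 18148·421 = 8.7280102 × 10^6.
n_{County 4} = 740·12126·89.7 / (8.7280102 × 10^6) = 92.2.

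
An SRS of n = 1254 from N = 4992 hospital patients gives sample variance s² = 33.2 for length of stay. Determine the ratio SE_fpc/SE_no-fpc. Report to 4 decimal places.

0.8653

f = n/N = 1254/4992 = 0.25120192.
SE_no-fpc = √(s²/n) = 0.16271226; SE_fpc = √((1−f)s²/n) = 0.14079999.
Ratio = √(1−f) = 0.86533119.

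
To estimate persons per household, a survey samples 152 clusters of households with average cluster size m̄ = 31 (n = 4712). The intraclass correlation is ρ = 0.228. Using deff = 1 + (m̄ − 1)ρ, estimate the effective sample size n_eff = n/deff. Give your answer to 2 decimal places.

deff = 1 + (31 − 1)·0.228 = 1 + 6.84 = 7.84.
n_eff = 4712 / 7.84 = 601.02.

601.02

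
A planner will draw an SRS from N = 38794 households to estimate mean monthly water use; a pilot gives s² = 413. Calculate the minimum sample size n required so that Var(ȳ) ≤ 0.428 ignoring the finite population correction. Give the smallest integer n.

Without fpc, n₀ = s²/D = 413/0.428 = 964.9533.
Rounding up, n = 965.

965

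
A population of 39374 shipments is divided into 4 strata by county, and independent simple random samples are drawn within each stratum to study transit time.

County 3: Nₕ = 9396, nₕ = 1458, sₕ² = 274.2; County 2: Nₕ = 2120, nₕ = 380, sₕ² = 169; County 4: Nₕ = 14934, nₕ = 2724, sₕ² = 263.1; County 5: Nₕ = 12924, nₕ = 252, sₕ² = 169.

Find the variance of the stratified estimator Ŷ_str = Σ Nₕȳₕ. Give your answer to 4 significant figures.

1.431 × 10^8

Var(Ŷ_str) = Σₕ Nₕ²(1 − fₕ)sₕ²/nₕ.
County 3: 9396²·(1 − 1458/9396)·274.2/1458 = 1.4026975 × 10^7.
County 2: 2120²·(1 − 380/2120)·169/380 = 1.6405453 × 10^6.
County 4: 14934²·(1 − 2724/14934)·263.1/2724 = 1.7611873 × 10^7.
County 5: 12924²·(1 − 252/12924)·169/252 = 1.0983184 × 10^8.
Sum = 1.4311123 × 10^8.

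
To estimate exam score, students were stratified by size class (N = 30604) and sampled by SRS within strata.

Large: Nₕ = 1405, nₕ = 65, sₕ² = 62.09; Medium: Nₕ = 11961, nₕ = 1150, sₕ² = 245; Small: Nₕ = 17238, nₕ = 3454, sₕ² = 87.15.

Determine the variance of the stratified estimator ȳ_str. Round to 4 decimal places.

0.0377

Var(ȳ_str) = Σₕ Wₕ²(1 − fₕ)sₕ²/nₕ with Wₕ = Nₕ/N, N = 30604.
Large: Wₕ = 0.04590903; term = 0.04590903²·(1 − 0.04626335)·62.09/65 = 0.0019201406.
Medium: Wₕ = 0.39083126; term = 0.39083126²·(1 − 0.09614581)·245/1150 = 0.029413399.
Small: Wₕ = 0.56325970; term = 0.56325970²·(1 − 0.20037127)·87.15/3454 = 0.006401044.
Sum = 0.037734584.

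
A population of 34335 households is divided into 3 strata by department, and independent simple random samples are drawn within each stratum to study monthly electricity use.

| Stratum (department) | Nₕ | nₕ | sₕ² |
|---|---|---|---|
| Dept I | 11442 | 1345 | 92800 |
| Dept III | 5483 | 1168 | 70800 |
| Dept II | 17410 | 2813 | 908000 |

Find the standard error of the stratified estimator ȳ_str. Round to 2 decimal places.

Var(ȳ_str) = Σₕ Wₕ²(1 − fₕ)sₕ²/nₕ with Wₕ = Nₕ/N, N = 34335.
Dept I: Wₕ = 0.33324596; term = 0.33324596²·(1 − 0.11754938)·92800/1345 = 6.7615441.
Dept III: Wₕ = 0.15969128; term = 0.15969128²·(1 − 0.21302207)·70800/1168 = 1.2165091.
Dept II: Wₕ = 0.50706276; term = 0.50706276²·(1 − 0.16157381)·908000/2813 = 69.583199.
Sum = 77.561252.
SE = √(77.561252) = 8.81.

8.81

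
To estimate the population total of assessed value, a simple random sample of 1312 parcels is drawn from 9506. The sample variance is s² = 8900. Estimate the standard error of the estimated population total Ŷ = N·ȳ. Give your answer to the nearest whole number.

Var(Ŷ) = N²·Var(ȳ) = N²·(1 − n/N)·s²/n.
f = 1312/9506 = 0.13801809; Var(ȳ) = 0.86198191·8900/1312 = 5.8472858.
Var(Ŷ) = 9506² · 5.8472858 = 5.2838434 × 10^8.
SE(Ŷ) = √(5.2838434 × 10^8) = 22987.

22987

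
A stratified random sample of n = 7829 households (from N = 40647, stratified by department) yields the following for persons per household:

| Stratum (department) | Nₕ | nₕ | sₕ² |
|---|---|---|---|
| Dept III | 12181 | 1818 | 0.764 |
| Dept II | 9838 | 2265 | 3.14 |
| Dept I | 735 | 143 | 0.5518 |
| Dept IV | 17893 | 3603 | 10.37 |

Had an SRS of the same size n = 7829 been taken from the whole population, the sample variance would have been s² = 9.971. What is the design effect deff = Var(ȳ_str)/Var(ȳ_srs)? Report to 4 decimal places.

0.5262

Var(ȳ_str) = Σ Wₕ²(1−fₕ)sₕ²/nₕ with Wₕ = Nₕ/40647:
  Dept III: (12181/40647)²·(1−1818/12181)·0.764/1818 = 3.2107828 × 10^-5
  Dept II: (9838/40647)²·(1−2265/9838)·3.14/2265 = 6.2514278 × 10^-5
  Dept I: (735/40647)²·(1−143/735)·0.5518/143 = 1.0162433 × 10^-6
  Dept IV: (17893/40647)²·(1−3603/17893)·10.37/3603 = 4.4542326 × 10^-4
  → Var(ȳ_str) = 5.4106161 × 10^-4.
Var(ȳ_srs) = (1 − 7829/40647)·9.971/7829 = 0.001028291.
deff = (5.4106161 × 10^-4) / 0.001028291 = 0.5262.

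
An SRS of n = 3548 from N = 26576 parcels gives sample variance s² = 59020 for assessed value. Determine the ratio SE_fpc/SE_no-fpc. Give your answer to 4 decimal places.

f = n/N = 3548/26576 = 0.13350391.
SE_no-fpc = √(s²/n) = 4.0785688; SE_fpc = √((1−f)s²/n) = 3.7965673.
Ratio = √(1−f) = 0.93085772.

0.9309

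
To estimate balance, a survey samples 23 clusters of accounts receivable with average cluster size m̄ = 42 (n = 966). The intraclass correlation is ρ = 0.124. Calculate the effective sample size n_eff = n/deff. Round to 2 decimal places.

deff = 1 + (42 − 1)·0.124 = 1 + 5.084 = 6.084.
n_eff = 966 / 6.084 = 158.78.

158.78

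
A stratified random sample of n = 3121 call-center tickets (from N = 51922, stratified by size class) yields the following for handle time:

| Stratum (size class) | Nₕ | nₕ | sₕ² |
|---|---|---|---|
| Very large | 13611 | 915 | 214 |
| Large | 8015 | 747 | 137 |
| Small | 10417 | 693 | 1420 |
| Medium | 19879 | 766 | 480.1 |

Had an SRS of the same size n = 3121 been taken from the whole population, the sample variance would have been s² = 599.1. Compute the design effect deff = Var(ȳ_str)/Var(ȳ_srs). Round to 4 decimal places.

1.0214

Var(ȳ_str) = Σ Wₕ²(1−fₕ)sₕ²/nₕ with Wₕ = Nₕ/51922:
  Very large: (13611/51922)²·(1−915/13611)·214/915 = 0.014991559
  Large: (8015/51922)²·(1−747/8015)·137/747 = 0.0039629226
  Small: (10417/51922)²·(1−693/10417)·1420/693 = 0.076990989
  Medium: (19879/51922)²·(1−766/19879)·480.1/766 = 0.088333107
  → Var(ȳ_str) = 0.18427858.
Var(ȳ_srs) = (1 − 3121/51922)·599.1/3121 = 0.18041924.
deff = 0.18427858 / 0.18041924 = 1.0214.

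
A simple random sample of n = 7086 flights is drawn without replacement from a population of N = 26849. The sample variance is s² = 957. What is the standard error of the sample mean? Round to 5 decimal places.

0.31530

Under SRS without replacement, Var(ȳ) = (1 − f)·s²/n with f = n/N = 7086/26849 = 0.26392044.
Var(ȳ) = (1 − 0.26392044)·957/7086 = 0.73607956·0.13505504 = 0.099411252.
SE(ȳ) = √(0.099411252) = 0.31530.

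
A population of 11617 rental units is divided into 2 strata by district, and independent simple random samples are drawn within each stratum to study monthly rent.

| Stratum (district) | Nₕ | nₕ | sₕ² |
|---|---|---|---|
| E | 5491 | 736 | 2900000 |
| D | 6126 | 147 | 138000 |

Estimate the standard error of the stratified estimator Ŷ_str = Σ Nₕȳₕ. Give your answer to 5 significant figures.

370490

Var(Ŷ_str) = Σₕ Nₕ²(1 − fₕ)sₕ²/nₕ.
E: 5491²·(1 − 736/5491)·2900000/736 = 1.0287791 × 10^11.
D: 6126²·(1 − 147/6126)·138000/147 = 3.4384863 × 10^10.
Sum = 1.3726277 × 10^11.
SE = √(1.3726277 × 10^11) = 370490.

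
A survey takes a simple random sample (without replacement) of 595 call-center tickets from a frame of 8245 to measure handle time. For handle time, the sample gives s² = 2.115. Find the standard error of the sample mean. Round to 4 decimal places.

0.0574

Under SRS without replacement, Var(ȳ) = (1 − f)·s²/n with f = n/N = 595/8245 = 0.07216495.
Var(ȳ) = (1 − 0.07216495)·2.115/595 = 0.92783505·0.0035546218 = 0.0032981027.
SE(ȳ) = √(0.0032981027) = 0.0574.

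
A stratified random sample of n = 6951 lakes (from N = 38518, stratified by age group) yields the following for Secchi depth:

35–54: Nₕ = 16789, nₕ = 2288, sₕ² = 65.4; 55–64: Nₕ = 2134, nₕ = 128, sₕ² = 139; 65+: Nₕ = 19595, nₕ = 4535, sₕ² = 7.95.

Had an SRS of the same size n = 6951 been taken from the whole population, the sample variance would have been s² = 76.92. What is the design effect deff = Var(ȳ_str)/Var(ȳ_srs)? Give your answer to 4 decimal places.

Var(ȳ_str) = Σ Wₕ²(1−fₕ)sₕ²/nₕ with Wₕ = Nₕ/38518:
  35–54: (16789/38518)²·(1−2288/16789)·65.4/2288 = 0.0046904774
  55–64: (2134/38518)²·(1−128/2134)·139/128 = 0.0031333053
  65+: (19595/38518)²·(1−4535/19595)·7.95/4535 = 3.4868448 × 10^-4
  → Var(ȳ_str) = 0.0081724672.
Var(ȳ_srs) = (1 − 6951/38518)·76.92/6951 = 0.0090690452.
deff = 0.0081724672 / 0.0090690452 = 0.9011.

0.9011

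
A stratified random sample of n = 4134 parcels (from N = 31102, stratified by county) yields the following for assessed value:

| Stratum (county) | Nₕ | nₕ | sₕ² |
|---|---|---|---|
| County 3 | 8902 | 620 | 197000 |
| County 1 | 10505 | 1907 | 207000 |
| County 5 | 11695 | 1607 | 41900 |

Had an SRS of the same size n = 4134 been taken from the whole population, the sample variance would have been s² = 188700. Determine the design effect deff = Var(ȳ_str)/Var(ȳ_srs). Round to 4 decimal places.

0.9483

Var(ȳ_str) = Σ Wₕ²(1−fₕ)sₕ²/nₕ with Wₕ = Nₕ/31102:
  County 3: (8902/31102)²·(1−620/8902)·197000/620 = 24.217021
  County 1: (10505/31102)²·(1−1907/10505)·207000/1907 = 10.135298
  County 5: (11695/31102)²·(1−1607/11695)·41900/1607 = 3.1799977
  → Var(ȳ_str) = 37.532317.
Var(ȳ_srs) = (1 − 4134/31102)·188700/4134 = 39.57873.
deff = 37.532317 / 39.57873 = 0.9483.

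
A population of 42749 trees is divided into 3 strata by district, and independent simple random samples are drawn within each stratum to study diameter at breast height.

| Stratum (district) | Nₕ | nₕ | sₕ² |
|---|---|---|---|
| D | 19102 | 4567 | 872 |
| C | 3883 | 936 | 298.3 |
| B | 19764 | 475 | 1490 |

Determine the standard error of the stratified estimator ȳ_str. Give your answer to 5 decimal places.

0.82788

Var(ȳ_str) = Σₕ Wₕ²(1 − fₕ)sₕ²/nₕ with Wₕ = Nₕ/N, N = 42749.
D: Wₕ = 0.44684086; term = 0.44684086²·(1 − 0.23908491)·872/4567 = 0.029008644.
C: Wₕ = 0.09083253; term = 0.09083253²·(1 − 0.24105073)·298.3/936 = 0.0019955978.
B: Wₕ = 0.46232660; term = 0.46232660²·(1 − 0.02403360)·1490/475 = 0.65437289.
Sum = 0.68537713.
SE = √(0.68537713) = 0.82788.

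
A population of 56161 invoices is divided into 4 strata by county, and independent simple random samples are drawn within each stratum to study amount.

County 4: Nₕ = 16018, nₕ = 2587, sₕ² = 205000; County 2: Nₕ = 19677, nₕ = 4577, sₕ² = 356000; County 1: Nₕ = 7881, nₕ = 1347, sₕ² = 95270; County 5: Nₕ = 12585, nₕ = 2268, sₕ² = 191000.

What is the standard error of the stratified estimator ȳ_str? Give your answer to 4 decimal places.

Var(ȳ_str) = Σₕ Wₕ²(1 − fₕ)sₕ²/nₕ with Wₕ = Nₕ/N, N = 56161.
County 4: Wₕ = 0.28521572; term = 0.28521572²·(1 − 0.16150581)·205000/2587 = 5.4051084.
County 2: Wₕ = 0.35036769; term = 0.35036769²·(1 − 0.23260660)·356000/4577 = 7.3271529.
County 1: Wₕ = 0.14032870; term = 0.14032870²·(1 − 0.17091740)·95270/1347 = 1.1547271.
County 5: Wₕ = 0.22408789; term = 0.22408789²·(1 − 0.18021454)·191000/2268 = 3.4667881.
Sum = 17.353777.
SE = √(17.353777) = 4.1658.

4.1658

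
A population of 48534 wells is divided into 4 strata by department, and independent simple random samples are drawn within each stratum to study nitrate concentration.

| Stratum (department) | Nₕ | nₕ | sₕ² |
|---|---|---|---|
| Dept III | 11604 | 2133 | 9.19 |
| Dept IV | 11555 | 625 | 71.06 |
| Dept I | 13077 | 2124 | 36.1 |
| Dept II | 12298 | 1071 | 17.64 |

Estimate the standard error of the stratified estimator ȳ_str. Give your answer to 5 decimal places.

0.09108

Var(ȳ_str) = Σₕ Wₕ²(1 − fₕ)sₕ²/nₕ with Wₕ = Nₕ/N, N = 48534.
Dept III: Wₕ = 0.23909012; term = 0.23909012²·(1 − 0.18381593)·9.19/2133 = 2.0101851 × 10^-4.
Dept IV: Wₕ = 0.23808052; term = 0.23808052²·(1 − 0.05408914)·71.06/625 = 0.0060959743.
Dept I: Wₕ = 0.26943998; term = 0.26943998²·(1 − 0.16242257)·36.1/2124 = 0.0010334792.
Dept II: Wₕ = 0.25338938; term = 0.25338938²·(1 − 0.08708733)·17.64/1071 = 9.6541746 × 10^-4.
Sum = 0.0082958895.
SE = √(0.0082958895) = 0.09108.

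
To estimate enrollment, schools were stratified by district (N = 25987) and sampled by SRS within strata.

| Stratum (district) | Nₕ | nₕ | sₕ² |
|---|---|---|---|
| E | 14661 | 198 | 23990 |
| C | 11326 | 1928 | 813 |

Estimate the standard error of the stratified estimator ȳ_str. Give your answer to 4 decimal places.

6.1733

Var(ȳ_str) = Σₕ Wₕ²(1 − fₕ)sₕ²/nₕ with Wₕ = Nₕ/N, N = 25987.
E: Wₕ = 0.56416670; term = 0.56416670²·(1 − 0.01350522)·23990/198 = 38.042999.
C: Wₕ = 0.43583330; term = 0.43583330²·(1 − 0.17022779)·813/1928 = 0.066463502.
Sum = 38.109463.
SE = √(38.109463) = 6.1733.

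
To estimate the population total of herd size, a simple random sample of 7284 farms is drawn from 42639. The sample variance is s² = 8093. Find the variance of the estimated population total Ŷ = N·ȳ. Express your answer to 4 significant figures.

Var(Ŷ) = N²·Var(ȳ) = N²·(1 − n/N)·s²/n.
f = 7284/42639 = 0.17082952; Var(ȳ) = 0.82917048·8093/7284 = 0.92126259.
Var(Ŷ) = 42639² · 0.92126259 = 1.6749331 × 10^9.

1.675 × 10^9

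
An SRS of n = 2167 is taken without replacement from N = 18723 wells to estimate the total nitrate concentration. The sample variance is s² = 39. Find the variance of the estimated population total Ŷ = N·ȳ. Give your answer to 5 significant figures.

5.5787 × 10^6

Var(Ŷ) = N²·Var(ȳ) = N²·(1 − n/N)·s²/n.
f = 2167/18723 = 0.11574000; Var(ȳ) = 0.88426000·39/2167 = 0.015914232.
Var(Ŷ) = 18723² · 0.015914232 = 5.5787456 × 10^6.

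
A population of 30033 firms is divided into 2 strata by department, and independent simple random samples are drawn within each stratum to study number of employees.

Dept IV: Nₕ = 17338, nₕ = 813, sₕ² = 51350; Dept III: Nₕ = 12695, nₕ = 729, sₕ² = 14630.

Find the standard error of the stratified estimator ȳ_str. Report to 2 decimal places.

4.84

Var(ȳ_str) = Σₕ Wₕ²(1 − fₕ)sₕ²/nₕ with Wₕ = Nₕ/N, N = 30033.
Dept IV: Wₕ = 0.57729831; term = 0.57729831²·(1 − 0.04689122)·51350/813 = 20.062864.
Dept III: Wₕ = 0.42270169; term = 0.42270169²·(1 − 0.05742418)·14630/729 = 3.3798784.
Sum = 23.442742.
SE = √(23.442742) = 4.84.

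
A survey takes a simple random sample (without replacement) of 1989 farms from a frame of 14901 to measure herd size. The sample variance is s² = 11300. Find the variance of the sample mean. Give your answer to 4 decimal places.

Under SRS without replacement, Var(ȳ) = (1 − f)·s²/n with f = n/N = 1989/14901 = 0.13348097.
Var(ȳ) = (1 − 0.13348097)·11300/1989 = 0.86651903·5.6812469 = 4.9229085.

4.9229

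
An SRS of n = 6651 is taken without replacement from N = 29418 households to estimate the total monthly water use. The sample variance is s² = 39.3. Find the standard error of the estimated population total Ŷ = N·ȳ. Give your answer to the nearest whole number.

Var(Ŷ) = N²·Var(ȳ) = N²·(1 − n/N)·s²/n.
f = 6651/29418 = 0.22608607; Var(ȳ) = 0.77391393·39.3/6651 = 0.0045729691.
Var(Ŷ) = 29418² · 0.0045729691 = 3.9575331 × 10^6.
SE(Ŷ) = √(3.9575331 × 10^6) = 1989.

1989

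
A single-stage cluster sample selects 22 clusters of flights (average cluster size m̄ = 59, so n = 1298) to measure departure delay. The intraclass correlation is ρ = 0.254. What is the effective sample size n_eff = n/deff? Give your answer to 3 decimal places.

deff = 1 + (59 − 1)·0.254 = 1 + 14.732 = 15.732.
n_eff = 1298 / 15.732 = 82.507.

82.507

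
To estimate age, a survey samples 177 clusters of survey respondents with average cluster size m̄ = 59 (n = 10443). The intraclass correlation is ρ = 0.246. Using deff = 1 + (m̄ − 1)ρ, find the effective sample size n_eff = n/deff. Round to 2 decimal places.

deff = 1 + (59 − 1)·0.246 = 1 + 14.268 = 15.268.
n_eff = 10443 / 15.268 = 683.98.

683.98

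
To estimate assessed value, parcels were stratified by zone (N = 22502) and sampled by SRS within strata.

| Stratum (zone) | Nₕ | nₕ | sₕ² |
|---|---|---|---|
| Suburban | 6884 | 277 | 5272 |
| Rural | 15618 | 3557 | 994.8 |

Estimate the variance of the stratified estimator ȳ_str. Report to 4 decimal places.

1.8137

Var(ȳ_str) = Σₕ Wₕ²(1 − fₕ)sₕ²/nₕ with Wₕ = Nₕ/N, N = 22502.
Suburban: Wₕ = 0.30592836; term = 0.30592836²·(1 − 0.04023823)·5272/277 = 1.7096159.
Rural: Wₕ = 0.69407164; term = 0.69407164²·(1 − 0.22775003)·994.8/3557 = 0.10404433.
Sum = 1.8136602.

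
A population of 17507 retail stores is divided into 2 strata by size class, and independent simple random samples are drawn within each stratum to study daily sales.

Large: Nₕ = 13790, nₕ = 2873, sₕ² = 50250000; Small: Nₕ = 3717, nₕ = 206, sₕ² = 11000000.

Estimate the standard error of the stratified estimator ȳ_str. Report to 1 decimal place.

Var(ȳ_str) = Σₕ Wₕ²(1 − fₕ)sₕ²/nₕ with Wₕ = Nₕ/N, N = 17507.
Large: Wₕ = 0.78768493; term = 0.78768493²·(1 − 0.20833938)·50250000/2873 = 8591.0165.
Small: Wₕ = 0.21231507; term = 0.21231507²·(1 − 0.05542104)·11000000/206 = 2273.6593.
Sum = 10864.676.
SE = √(10864.676) = 104.2.

104.2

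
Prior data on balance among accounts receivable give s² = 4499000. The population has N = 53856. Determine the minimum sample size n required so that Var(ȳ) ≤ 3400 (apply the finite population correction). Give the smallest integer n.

Without fpc, n₀ = s²/D = 4499000/3400 = 1323.2353.
With fpc, (1 − n/N)·s²/n ≤ D requires n ≥ n₀/(1 + n₀/N) = 1323.2353/(1 + 1323.2353/53856) = 1291.5032.
Rounding up, n = 1292.

1292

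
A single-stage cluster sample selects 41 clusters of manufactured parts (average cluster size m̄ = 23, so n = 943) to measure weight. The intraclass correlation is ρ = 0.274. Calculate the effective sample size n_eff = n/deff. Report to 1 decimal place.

deff = 1 + (23 − 1)·0.274 = 1 + 6.028 = 7.028.
n_eff = 943 / 7.028 = 134.2.

134.2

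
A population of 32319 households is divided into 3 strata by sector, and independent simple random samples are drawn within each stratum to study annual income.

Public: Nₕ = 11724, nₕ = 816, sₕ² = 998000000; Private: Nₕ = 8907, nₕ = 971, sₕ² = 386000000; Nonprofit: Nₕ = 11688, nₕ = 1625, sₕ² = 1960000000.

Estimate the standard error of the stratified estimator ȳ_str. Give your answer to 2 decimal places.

558.98

Var(ȳ_str) = Σₕ Wₕ²(1 − fₕ)sₕ²/nₕ with Wₕ = Nₕ/N, N = 32319.
Public: Wₕ = 0.36275875; term = 0.36275875²·(1 − 0.06960082)·998000000/816 = 149742.64.
Private: Wₕ = 0.27559640; term = 0.27559640²·(1 − 0.10901538)·386000000/971 = 26902.049.
Nonprofit: Wₕ = 0.36164485; term = 0.36164485²·(1 − 0.13903149)·1960000000/1625 = 135817.13.
Sum = 312461.82.
SE = √(312461.82) = 558.98.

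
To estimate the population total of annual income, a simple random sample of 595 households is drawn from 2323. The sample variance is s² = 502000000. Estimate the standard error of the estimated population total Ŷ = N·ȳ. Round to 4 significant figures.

1.840 × 10^6

Var(Ŷ) = N²·Var(ȳ) = N²·(1 − n/N)·s²/n.
f = 595/2323 = 0.25613431; Var(ȳ) = 0.74386569·502000000/595 = 627597.61.
Var(Ŷ) = 2323² · 627597.61 = 3.3867232 × 10^12.
SE(Ŷ) = √(3.3867232 × 10^12) = 1.840 × 10^6.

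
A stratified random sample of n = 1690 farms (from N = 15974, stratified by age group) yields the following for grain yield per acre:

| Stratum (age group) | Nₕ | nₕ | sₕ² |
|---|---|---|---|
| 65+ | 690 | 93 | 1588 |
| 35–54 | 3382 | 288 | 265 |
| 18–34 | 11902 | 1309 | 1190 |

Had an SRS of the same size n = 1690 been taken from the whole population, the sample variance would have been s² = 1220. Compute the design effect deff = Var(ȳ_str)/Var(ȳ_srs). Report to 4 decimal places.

Var(ȳ_str) = Σ Wₕ²(1−fₕ)sₕ²/nₕ with Wₕ = Nₕ/15974:
  65+: (690/15974)²·(1−93/690)·1588/93 = 0.027565356
  35–54: (3382/15974)²·(1−288/3382)·265/288 = 0.037732879
  18–34: (11902/15974)²·(1−1309/11902)·1190/1309 = 0.44917841
  → Var(ȳ_str) = 0.51447665.
Var(ȳ_srs) = (1 − 1690/15974)·1220/1690 = 0.64551938.
deff = 0.51447665 / 0.64551938 = 0.7970.

0.7970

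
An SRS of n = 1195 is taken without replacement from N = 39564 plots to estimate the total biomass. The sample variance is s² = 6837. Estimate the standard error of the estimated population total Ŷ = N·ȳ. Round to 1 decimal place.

Var(Ŷ) = N²·Var(ȳ) = N²·(1 − n/N)·s²/n.
f = 1195/39564 = 0.03020423; Var(ȳ) = 0.96979577·6837/1195 = 5.5485303.
Var(Ŷ) = 39564² · 5.5485303 = 8.6851705 × 10^9.
SE(Ŷ) = √(8.6851705 × 10^9) = 93194.3.

93194.3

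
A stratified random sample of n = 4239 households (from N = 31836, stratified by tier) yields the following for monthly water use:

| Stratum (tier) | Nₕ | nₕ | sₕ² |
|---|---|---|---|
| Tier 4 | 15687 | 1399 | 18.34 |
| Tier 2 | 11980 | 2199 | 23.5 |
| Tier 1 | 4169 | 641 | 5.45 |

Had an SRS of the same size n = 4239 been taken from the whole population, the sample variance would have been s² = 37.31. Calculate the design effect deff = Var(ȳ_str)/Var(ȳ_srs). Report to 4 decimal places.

Var(ȳ_str) = Σ Wₕ²(1−fₕ)sₕ²/nₕ with Wₕ = Nₕ/31836:
  Tier 4: (15687/31836)²·(1−1399/15687)·18.34/1399 = 0.0028990517
  Tier 2: (11980/31836)²·(1−2199/11980)·23.5/2199 = 0.0012355084
  Tier 1: (4169/31836)²·(1−641/4169)·5.45/641 = 1.2338488 × 10^-4
  → Var(ȳ_str) = 0.004257945.
Var(ȳ_srs) = (1 − 4239/31836)·37.31/4239 = 0.0076296604.
deff = 0.004257945 / 0.0076296604 = 0.5581.

0.5581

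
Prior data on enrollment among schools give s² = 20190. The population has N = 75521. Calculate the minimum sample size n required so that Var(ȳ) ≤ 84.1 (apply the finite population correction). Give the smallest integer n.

240

Without fpc, n₀ = s²/D = 20190/84.1 = 240.0713.
With fpc, (1 − n/N)·s²/n ≤ D requires n ≥ n₀/(1 + n₀/N) = 240.0713/(1 + 240.0713/75521) = 239.3106.
Rounding up, n = 240.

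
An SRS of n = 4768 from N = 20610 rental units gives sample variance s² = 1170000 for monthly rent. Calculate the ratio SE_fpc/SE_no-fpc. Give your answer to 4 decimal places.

f = n/N = 4768/20610 = 0.23134401.
SE_no-fpc = √(s²/n) = 15.664798; SE_fpc = √((1−f)s²/n) = 13.733803.
Ratio = √(1−f) = 0.87673028.

0.8767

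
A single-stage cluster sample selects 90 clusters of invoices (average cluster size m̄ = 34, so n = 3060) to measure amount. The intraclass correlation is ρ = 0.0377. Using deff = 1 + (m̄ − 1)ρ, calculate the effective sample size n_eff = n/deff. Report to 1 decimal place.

1363.6

deff = 1 + (34 − 1)·0.0377 = 1 + 1.2441 = 2.2441.
n_eff = 3060 / 2.2441 = 1363.6.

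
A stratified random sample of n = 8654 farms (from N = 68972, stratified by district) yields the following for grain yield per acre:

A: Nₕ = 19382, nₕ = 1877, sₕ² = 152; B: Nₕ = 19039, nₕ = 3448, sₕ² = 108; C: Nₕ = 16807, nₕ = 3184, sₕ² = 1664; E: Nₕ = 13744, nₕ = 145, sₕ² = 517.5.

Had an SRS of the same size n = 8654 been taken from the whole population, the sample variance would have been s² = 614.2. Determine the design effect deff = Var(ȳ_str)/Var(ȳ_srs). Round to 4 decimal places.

2.7890

Var(ȳ_str) = Σ Wₕ²(1−fₕ)sₕ²/nₕ with Wₕ = Nₕ/68972:
  A: (19382/68972)²·(1−1877/19382)·152/1877 = 0.0057755637
  B: (19039/68972)²·(1−3448/19039)·108/3448 = 0.0019544698
  C: (16807/68972)²·(1−3184/16807)·1664/3184 = 0.025153451
  E: (13744/68972)²·(1−145/13744)·517.5/145 = 0.14022222
  → Var(ȳ_str) = 0.1731057.
Var(ȳ_srs) = (1 − 8654/68972)·614.2/8654 = 0.062067898.
deff = 0.1731057 / 0.062067898 = 2.7890.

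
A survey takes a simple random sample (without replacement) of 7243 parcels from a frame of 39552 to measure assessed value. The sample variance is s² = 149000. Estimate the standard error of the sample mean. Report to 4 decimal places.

Under SRS without replacement, Var(ȳ) = (1 − f)·s²/n with f = n/N = 7243/39552 = 0.18312601.
Var(ȳ) = (1 − 0.18312601)·149000/7243 = 0.81687399·20.571586 = 16.804394.
SE(ȳ) = √(16.804394) = 4.0993.

4.0993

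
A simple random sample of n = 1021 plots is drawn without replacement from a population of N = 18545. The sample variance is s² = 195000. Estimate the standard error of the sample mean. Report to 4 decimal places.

13.4341

Under SRS without replacement, Var(ȳ) = (1 − f)·s²/n with f = n/N = 1021/18545 = 0.05505527.
Var(ȳ) = (1 − 0.05505527)·195000/1021 = 0.94494473·190.98923 = 180.47426.
SE(ȳ) = √(180.47426) = 13.4341.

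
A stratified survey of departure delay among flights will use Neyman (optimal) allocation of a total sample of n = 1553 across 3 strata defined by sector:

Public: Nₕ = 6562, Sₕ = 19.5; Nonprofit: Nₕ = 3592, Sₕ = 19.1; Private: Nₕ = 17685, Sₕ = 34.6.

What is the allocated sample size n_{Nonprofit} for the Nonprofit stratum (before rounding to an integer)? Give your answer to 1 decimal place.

Neyman allocation: nₕ = n·NₕSₕ / Σⱼ NⱼSⱼ.
Σ NⱼSⱼ = 6562·19.5 + 3592·19.1 + 17685·34.6 = 808467.2.
n_{Nonprofit} = 1553·3592·19.1 / 808467.2 = 131.8.

131.8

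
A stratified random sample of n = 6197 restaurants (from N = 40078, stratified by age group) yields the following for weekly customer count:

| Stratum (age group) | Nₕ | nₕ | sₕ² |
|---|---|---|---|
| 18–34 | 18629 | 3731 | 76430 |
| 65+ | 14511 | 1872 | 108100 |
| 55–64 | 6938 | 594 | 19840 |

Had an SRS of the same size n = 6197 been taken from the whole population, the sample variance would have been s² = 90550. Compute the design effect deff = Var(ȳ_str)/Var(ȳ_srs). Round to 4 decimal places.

Var(ȳ_str) = Σ Wₕ²(1−fₕ)sₕ²/nₕ with Wₕ = Nₕ/40078:
  18–34: (18629/40078)²·(1−3731/18629)·76430/3731 = 3.5395173
  65+: (14511/40078)²·(1−1872/14511)·108100/1872 = 6.5935275
  55–64: (6938/40078)²·(1−594/6938)·19840/594 = 0.91525184
  → Var(ȳ_str) = 11.048297.
Var(ȳ_srs) = (1 − 6197/40078)·90550/6197 = 12.352565.
deff = 11.048297 / 12.352565 = 0.8944.

0.8944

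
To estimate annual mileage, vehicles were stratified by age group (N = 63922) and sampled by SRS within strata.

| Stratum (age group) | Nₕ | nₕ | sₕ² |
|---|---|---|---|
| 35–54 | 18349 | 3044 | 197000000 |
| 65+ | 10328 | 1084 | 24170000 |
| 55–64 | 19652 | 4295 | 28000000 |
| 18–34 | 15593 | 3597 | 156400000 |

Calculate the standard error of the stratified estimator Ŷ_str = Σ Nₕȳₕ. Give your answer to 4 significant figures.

Var(Ŷ_str) = Σₕ Nₕ²(1 − fₕ)sₕ²/nₕ.
35–54: 18349²·(1 − 3044/18349)·197000000/3044 = 1.8174703 × 10^13.
65+: 10328²·(1 − 1084/10328)·24170000/1084 = 2.1287445 × 10^12.
55–64: 19652²·(1 − 4295/19652)·28000000/4295 = 1.9674695 × 10^12.
18–34: 15593²·(1 − 3597/15593)·156400000/3597 = 8.1332186 × 10^12.
Sum = 3.0404136 × 10^13.
SE = √(3.0404136 × 10^13) = 5.514 × 10^6.

5.514 × 10^6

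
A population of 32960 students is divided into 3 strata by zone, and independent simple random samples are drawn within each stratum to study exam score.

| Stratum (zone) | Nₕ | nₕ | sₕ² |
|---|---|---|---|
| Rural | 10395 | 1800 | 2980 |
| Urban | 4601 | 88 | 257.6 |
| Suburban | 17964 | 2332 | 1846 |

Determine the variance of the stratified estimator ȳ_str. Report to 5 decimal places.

Var(ȳ_str) = Σₕ Wₕ²(1 − fₕ)sₕ²/nₕ with Wₕ = Nₕ/N, N = 32960.
Rural: Wₕ = 0.31538228; term = 0.31538228²·(1 − 0.17316017)·2980/1800 = 0.13615692.
Urban: Wₕ = 0.13959345; term = 0.13959345²·(1 − 0.01912628)·257.6/88 = 0.055950806.
Suburban: Wₕ = 0.54502427; term = 0.54502427²·(1 − 0.12981519)·1846/2332 = 0.20461918.
Sum = 0.39672691.

0.39673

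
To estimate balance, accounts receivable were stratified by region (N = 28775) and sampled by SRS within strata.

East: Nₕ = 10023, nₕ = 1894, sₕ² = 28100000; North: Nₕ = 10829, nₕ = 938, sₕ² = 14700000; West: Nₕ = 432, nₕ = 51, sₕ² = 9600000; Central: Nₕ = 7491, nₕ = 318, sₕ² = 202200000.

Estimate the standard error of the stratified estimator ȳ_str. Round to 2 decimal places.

211.63

Var(ȳ_str) = Σₕ Wₕ²(1 − fₕ)sₕ²/nₕ with Wₕ = Nₕ/N, N = 28775.
East: Wₕ = 0.34832320; term = 0.34832320²·(1 − 0.18896538)·28100000/1894 = 1459.925.
North: Wₕ = 0.37633362; term = 0.37633362²·(1 − 0.08661926)·14700000/938 = 2027.2737.
West: Wₕ = 0.01501303; term = 0.01501303²·(1 − 0.11805556)·9600000/51 = 37.417875.
Central: Wₕ = 0.26033015; term = 0.26033015²·(1 − 0.04245094)·202200000/318 = 41263.304.
Sum = 44787.921.
SE = √(44787.921) = 211.63.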